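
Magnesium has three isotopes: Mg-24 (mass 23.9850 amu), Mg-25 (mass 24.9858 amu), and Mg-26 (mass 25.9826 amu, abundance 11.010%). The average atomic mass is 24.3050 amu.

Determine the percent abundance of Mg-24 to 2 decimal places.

78.99%

Let x and y be the fractions of Mg-24 and Mg-25. Then x + y = 1 − 0.11010 = 0.88990 and 23.9850x + 24.9858y = 24.3050 − 0.11010×25.9826 = 21.44431574.
Substituting: 23.9850x + 24.9858(0.88990 − x) = 21.44431574
(23.9850 − 24.9858)x = -0.79054768  ⇒  x = 0.78992, y = 0.09998
Mg-24: 78.99%, Mg-25: 10.00%.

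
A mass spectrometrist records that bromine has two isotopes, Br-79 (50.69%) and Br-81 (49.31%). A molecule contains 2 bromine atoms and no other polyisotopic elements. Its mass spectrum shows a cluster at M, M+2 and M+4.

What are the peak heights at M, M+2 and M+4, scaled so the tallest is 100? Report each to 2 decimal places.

51.40 : 100.00 : 48.64

Each Br atom is independently Br-79 (p = 0.5069) or Br-81 (q = 0.4931); the cluster is the binomial expansion (p + q)^2.
P(M) = 0.5069^2 = 0.256948
P(M+2) = 2 × 0.5069^1 × 0.4931^1 = 0.499905
P(M+4) = 0.4931^2 = 0.243148
The M+2 peak is largest (0.499905); scaling to 100 gives 51.40 : 100.00 : 48.64.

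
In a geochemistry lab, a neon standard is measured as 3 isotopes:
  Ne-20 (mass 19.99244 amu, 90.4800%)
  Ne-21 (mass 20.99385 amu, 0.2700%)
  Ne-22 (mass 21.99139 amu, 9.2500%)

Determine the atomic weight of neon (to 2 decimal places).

20.18 amu

Weight each isotope mass by its fractional abundance: 0.904800 × 19.99244 + 0.002700 × 20.99385 + 0.092500 × 21.99139
= 18.089160 + 0.056683 + 2.034204 = 20.180047 amu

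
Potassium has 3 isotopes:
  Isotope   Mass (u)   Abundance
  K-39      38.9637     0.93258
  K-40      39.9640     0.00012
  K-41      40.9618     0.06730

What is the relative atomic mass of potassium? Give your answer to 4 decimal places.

39.0983 u

Average mass = Σ (abundance × isotope mass) = 0.93258 × 38.9637 + 0.00012 × 39.9640 + 0.06730 × 40.9618
= 36.33677 + 0.00480 + 2.75673 = 39.09830 u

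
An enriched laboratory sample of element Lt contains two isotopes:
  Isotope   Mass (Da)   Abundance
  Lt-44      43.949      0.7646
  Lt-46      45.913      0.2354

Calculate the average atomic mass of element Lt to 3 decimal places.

Weight each isotope mass by its fractional abundance: 0.7646 × 43.949 + 0.2354 × 45.913
= 33.6034 + 10.8079 = 44.4113 Da

44.411 Da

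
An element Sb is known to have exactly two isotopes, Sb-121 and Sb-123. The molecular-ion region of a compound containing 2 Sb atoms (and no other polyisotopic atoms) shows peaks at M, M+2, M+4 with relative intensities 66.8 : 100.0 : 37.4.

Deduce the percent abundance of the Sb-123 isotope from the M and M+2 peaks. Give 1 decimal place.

42.8%

Write p for the Sb-121 fraction. I(M+2)/I(M) = [C(2,1)·p^1·(1−p)] / p^2 = 2·(1−p)/p = 100.0/66.8 = 1.4970
(1−p)/p = 1.4970/2 = 0.7485  ⇒  p = 1/(1 + 0.7485) = 0.5719
Sb-121: 57.2%, Sb-123: 42.8%.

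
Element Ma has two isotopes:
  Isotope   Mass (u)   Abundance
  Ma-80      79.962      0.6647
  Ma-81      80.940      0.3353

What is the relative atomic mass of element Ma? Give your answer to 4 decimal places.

The abundance-weighted mean is 0.6647 × 79.962 + 0.3353 × 80.940
= 53.15074 + 27.13918 = 80.28992 u

80.2899 u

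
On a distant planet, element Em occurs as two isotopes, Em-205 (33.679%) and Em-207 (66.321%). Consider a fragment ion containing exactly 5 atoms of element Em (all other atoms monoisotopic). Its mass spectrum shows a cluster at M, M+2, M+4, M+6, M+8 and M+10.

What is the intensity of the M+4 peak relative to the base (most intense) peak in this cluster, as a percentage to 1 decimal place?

50.8%

Term probabilities: M 0.0043, M+2 0.0427, M+4 0.1680, M+6 0.3309, M+8 0.3258, M+10 0.1283. Base peak = M+6.
P(M+6) = C(5,3) × 0.33679^2 × 0.66321^3 = 10 × 0.1134275 × 0.29171126 = 0.330881 (base)
P(M+4) = C(5,2) × 0.33679^3 × 0.66321^2 = 10 × 0.03820125 × 0.4398475 = 0.168027
Relative intensity = 0.168027 / 0.330881 × 100 = 50.8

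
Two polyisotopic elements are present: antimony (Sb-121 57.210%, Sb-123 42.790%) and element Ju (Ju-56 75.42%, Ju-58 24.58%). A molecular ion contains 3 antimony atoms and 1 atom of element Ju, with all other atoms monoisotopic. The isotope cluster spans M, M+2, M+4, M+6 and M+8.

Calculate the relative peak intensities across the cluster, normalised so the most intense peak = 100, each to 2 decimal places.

Antimony pattern (n=3): 0.18724742 : 0.42015297 : 0.3142518 : 0.07834781
Element Ju pattern (n=1): 0.7542 : 0.2458
Convolve the two distributions (both contribute in 2-u steps):
  M: 0.18724742×0.7542 = 0.141222
  M+2: 0.18724742×0.2458 + 0.42015297×0.7542 = 0.362905
  M+4: 0.42015297×0.2458 + 0.3142518×0.7542 = 0.340282
  M+6: 0.3142518×0.2458 + 0.07834781×0.7542 = 0.136333
  M+8: 0.07834781×0.2458 = 0.019258
Scale to base peak (0.362905) = 100: 38.91 : 100.00 : 93.77 : 37.57 : 5.31

38.91 : 100.00 : 93.77 : 37.57 : 5.31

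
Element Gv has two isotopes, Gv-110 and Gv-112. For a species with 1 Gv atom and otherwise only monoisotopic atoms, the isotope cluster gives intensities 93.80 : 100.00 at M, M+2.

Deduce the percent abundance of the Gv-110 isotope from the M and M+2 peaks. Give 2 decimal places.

48.40%

Write p for the Gv-110 fraction. I(M+2)/I(M) = [C(1,1)·p^0·(1−p)] / p^1 = 1·(1−p)/p = 100.00/93.80 = 1.0661
(1−p)/p = 1.0661/1 = 1.0661  ⇒  p = 1/(1 + 1.0661) = 0.4840
Gv-110: 48.40%, Gv-112: 51.60%.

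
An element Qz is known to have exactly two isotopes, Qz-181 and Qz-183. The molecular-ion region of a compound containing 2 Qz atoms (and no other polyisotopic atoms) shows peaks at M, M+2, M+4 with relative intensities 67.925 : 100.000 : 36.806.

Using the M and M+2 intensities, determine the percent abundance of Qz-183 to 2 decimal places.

Write p for the Qz-181 fraction. I(M+2)/I(M) = [C(2,1)·p^1·(1−p)] / p^2 = 2·(1−p)/p = 100.000/67.925 = 1.4722
(1−p)/p = 1.4722/2 = 0.7361  ⇒  p = 1/(1 + 0.7361) = 0.5760
Qz-181: 57.60%, Qz-183: 42.40%.

42.40%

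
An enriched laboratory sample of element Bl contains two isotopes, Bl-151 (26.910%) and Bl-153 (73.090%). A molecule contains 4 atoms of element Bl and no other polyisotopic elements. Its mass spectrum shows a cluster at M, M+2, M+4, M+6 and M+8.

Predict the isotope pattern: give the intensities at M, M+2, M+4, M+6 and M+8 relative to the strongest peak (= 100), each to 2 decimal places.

1.25 : 13.56 : 55.23 : 100.00 : 67.90

Each Bl atom is independently Bl-151 (p = 0.26910) or Bl-153 (q = 0.73090); the cluster is the binomial expansion (p + q)^4.
P(M) = 0.26910^4 = 0.005244
P(M+2) = 4 × 0.26910^3 × 0.73090^1 = 0.056972
P(M+4) = 6 × 0.26910^2 × 0.73090^2 = 0.232110
P(M+6) = 4 × 0.26910^1 × 0.73090^3 = 0.420289
P(M+8) = 0.73090^4 = 0.285385
The M+6 peak is largest (0.420289); scaling to 100 gives 1.25 : 13.56 : 55.23 : 100.00 : 67.90.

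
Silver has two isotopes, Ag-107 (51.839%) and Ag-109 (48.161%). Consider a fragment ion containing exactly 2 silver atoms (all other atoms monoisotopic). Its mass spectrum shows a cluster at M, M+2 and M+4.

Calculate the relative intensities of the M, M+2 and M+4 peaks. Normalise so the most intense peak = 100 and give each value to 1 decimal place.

53.8 : 100.0 : 46.5

The 2 Ag atoms are independent, so intensities follow the terms of (0.51839 + 0.48161)^2.
P(M) = 0.51839^2 = 0.268728
P(M+2) = 2 × 0.51839^1 × 0.48161^1 = 0.499324
P(M+4) = 0.48161^2 = 0.231948
The M+2 peak is largest (0.499324); scaling to 100 gives 53.8 : 100.0 : 46.5.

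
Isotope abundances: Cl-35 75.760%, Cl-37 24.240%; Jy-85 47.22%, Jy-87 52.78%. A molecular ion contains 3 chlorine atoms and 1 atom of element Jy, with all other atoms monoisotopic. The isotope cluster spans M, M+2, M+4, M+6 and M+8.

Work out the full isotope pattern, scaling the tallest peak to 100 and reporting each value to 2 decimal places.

48.13 : 100.00 : 66.42 : 18.10 : 1.76

Chlorine pattern (n=3): 0.4348304 : 0.41738208 : 0.13354464 : 0.01424288
Element Jy pattern (n=1): 0.4722 : 0.5278
Convolve the two distributions (both contribute in 2-u steps):
  M: 0.4348304×0.4722 = 0.205327
  M+2: 0.4348304×0.5278 + 0.41738208×0.4722 = 0.426591
  M+4: 0.41738208×0.5278 + 0.13354464×0.4722 = 0.283354
  M+6: 0.13354464×0.5278 + 0.01424288×0.4722 = 0.077210
  M+8: 0.01424288×0.5278 = 0.007517
Scale to base peak (0.426591) = 100: 48.13 : 100.00 : 66.42 : 18.10 : 1.76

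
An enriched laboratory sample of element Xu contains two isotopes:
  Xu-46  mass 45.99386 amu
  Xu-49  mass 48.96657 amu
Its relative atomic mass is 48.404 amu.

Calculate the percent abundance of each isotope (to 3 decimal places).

Xu-46: 18.924%, Xu-49: 81.076%

Writing the weighted mean with unknown fraction x of Xu-46:
45.99386·x + 48.96657·(1 − x) = 48.404
(45.99386 − 48.96657)·x = 48.404 − 48.96657
x = -0.56257 / -2.97271 = 0.18924 → 18.924% Xu-46, 81.076% Xu-49.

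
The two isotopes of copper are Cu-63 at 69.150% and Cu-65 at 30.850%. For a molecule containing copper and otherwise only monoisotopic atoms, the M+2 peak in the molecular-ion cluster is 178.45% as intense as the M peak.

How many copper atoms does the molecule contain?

4

For n independent Cu atoms, I(M+2)/I(M) = n · (abundance Cu-65) / (abundance Cu-63) = n · 0.30850/0.69150.
n = 1.7845 × 0.69150/0.30850 = 4.00 ≈ 4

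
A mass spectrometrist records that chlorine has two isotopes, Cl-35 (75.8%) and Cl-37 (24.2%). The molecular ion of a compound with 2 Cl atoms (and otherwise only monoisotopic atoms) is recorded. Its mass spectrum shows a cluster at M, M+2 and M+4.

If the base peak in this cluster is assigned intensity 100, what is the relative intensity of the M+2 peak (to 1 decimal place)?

Term probabilities: M 0.5746, M+2 0.3669, M+4 0.0586. Base peak = M.
P(M) = C(2,0) × 0.758^2 × 0.242^0 = 1 × 0.574564 × 1.0000 = 0.574564 (base)
P(M+2) = C(2,1) × 0.758^1 × 0.242^1 = 2 × 0.7580 × 0.2420 = 0.366872
Relative intensity = 0.366872 / 0.574564 × 100 = 63.9

63.9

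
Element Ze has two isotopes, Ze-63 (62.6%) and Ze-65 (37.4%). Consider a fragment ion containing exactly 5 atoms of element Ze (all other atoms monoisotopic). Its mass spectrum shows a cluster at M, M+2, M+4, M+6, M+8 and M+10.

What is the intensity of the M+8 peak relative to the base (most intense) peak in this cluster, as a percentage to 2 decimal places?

17.85%

Term probabilities: M 0.0961, M+2 0.2872, M+4 0.3431, M+6 0.2050, M+8 0.0612, M+10 0.0073. Base peak = M+4.
P(M+4) = C(5,2) × 0.626^3 × 0.374^2 = 10 × 0.24531438 × 0.139876 = 0.343136 (base)
P(M+8) = C(5,4) × 0.626^1 × 0.374^4 = 5 × 0.6260 × 0.0195653 = 0.061239
Relative intensity = 0.061239 / 0.343136 × 100 = 17.85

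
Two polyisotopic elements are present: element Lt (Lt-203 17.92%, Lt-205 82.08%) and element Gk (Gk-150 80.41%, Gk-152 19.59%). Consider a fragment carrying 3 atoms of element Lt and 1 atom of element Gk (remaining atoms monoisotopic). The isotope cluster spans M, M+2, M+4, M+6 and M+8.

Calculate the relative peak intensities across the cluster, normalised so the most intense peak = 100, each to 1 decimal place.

Element Lt pattern (n=3): 0.00575459 : 0.07907416 : 0.36218792 : 0.55298333
Element Gk pattern (n=1): 0.8041 : 0.1959
Convolve the two distributions (both contribute in 2-u steps):
  M: 0.00575459×0.8041 = 0.004627
  M+2: 0.00575459×0.1959 + 0.07907416×0.8041 = 0.064711
  M+4: 0.07907416×0.1959 + 0.36218792×0.8041 = 0.306726
  M+6: 0.36218792×0.1959 + 0.55298333×0.8041 = 0.515607
  M+8: 0.55298333×0.1959 = 0.108329
Scale to base peak (0.515607) = 100: 0.9 : 12.6 : 59.5 : 100.0 : 21.0

0.9 : 12.6 : 59.5 : 100.0 : 21.0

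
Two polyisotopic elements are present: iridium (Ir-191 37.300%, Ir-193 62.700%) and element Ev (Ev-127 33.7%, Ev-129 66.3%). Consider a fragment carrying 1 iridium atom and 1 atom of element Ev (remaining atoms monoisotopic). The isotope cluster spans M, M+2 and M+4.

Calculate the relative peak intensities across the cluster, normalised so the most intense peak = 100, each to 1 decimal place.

27.4 : 100.0 : 90.6

Iridium pattern (n=1): 0.3730 : 0.6270
Element Ev pattern (n=1): 0.3370 : 0.6630
Convolve the two distributions (both contribute in 2-u steps):
  M: 0.3730×0.3370 = 0.125701
  M+2: 0.3730×0.6630 + 0.6270×0.3370 = 0.458598
  M+4: 0.6270×0.6630 = 0.415701
Scale to base peak (0.458598) = 100: 27.4 : 100.0 : 90.6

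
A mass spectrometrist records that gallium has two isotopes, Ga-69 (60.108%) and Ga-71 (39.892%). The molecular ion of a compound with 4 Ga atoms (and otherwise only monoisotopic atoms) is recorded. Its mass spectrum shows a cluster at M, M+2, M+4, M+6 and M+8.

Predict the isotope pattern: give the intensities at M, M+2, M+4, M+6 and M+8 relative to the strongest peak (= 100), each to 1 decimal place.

The 4 Ga atoms are independent, so intensities follow the terms of (0.60108 + 0.39892)^4.
P(M) = 0.60108^4 = 0.130536
P(M+2) = 4 × 0.60108^3 × 0.39892^1 = 0.346531
P(M+4) = 6 × 0.60108^2 × 0.39892^2 = 0.344975
P(M+6) = 4 × 0.60108^1 × 0.39892^3 = 0.152633
P(M+8) = 0.39892^4 = 0.025325
The M+2 peak is largest (0.346531); scaling to 100 gives 37.7 : 100.0 : 99.6 : 44.0 : 7.3.

37.7 : 100.0 : 99.6 : 44.0 : 7.3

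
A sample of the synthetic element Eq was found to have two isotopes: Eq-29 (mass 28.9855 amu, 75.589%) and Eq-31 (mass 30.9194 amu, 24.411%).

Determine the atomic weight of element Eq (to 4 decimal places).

Average mass = Σ (abundance × isotope mass) = 0.75589 × 28.9855 + 0.24411 × 30.9194
= 21.90985 + 7.54773 = 29.45758 amu

29.4576 amu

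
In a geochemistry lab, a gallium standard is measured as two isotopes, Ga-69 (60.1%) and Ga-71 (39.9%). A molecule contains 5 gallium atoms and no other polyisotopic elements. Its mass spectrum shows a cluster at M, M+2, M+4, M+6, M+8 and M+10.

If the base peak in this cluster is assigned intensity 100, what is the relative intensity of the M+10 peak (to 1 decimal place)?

Term probabilities: M 0.0784, M+2 0.2603, M+4 0.3456, M+6 0.2294, M+8 0.0762, M+10 0.0101. Base peak = M+4.
P(M+4) = C(5,2) × 0.601^3 × 0.399^2 = 10 × 0.2170818 × 0.159201 = 0.345596 (base)
P(M+10) = C(5,5) × 0.601^0 × 0.399^5 = 1 × 1.0000 × 0.01011264 = 0.010113
Relative intensity = 0.010113 / 0.345596 × 100 = 2.9

2.9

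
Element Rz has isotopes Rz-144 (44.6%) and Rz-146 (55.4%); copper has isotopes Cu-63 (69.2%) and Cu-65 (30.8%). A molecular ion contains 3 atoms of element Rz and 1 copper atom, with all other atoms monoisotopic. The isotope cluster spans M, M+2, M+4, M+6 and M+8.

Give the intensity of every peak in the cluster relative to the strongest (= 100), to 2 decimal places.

Element Rz pattern (n=3): 0.08871654 : 0.33059839 : 0.41065361 : 0.17003146
Copper pattern (n=1): 0.6920 : 0.3080
Convolve the two distributions (both contribute in 2-u steps):
  M: 0.08871654×0.6920 = 0.061392
  M+2: 0.08871654×0.3080 + 0.33059839×0.6920 = 0.256099
  M+4: 0.33059839×0.3080 + 0.41065361×0.6920 = 0.385997
  M+6: 0.41065361×0.3080 + 0.17003146×0.6920 = 0.244143
  M+8: 0.17003146×0.3080 = 0.052370
Scale to base peak (0.385997) = 100: 15.90 : 66.35 : 100.00 : 63.25 : 13.57

15.90 : 66.35 : 100.00 : 63.25 : 13.57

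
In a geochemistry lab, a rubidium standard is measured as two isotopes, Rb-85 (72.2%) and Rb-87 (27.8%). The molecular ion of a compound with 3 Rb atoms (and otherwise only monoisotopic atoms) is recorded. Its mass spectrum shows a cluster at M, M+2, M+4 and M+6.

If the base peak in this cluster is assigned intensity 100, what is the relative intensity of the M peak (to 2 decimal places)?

86.57

(0.722 + 0.278)^3 gives M 0.3764, M+2 0.4348, M+4 0.1674, M+6 0.0215; the largest is M+2.
P(M+2) = C(3,1) × 0.722^2 × 0.278^1 = 3 × 0.521284 × 0.2780 = 0.434751 (base)
P(M) = C(3,0) × 0.722^3 × 0.278^0 = 1 × 0.37636705 × 1.0000 = 0.376367
Relative intensity = 0.376367 / 0.434751 × 100 = 86.57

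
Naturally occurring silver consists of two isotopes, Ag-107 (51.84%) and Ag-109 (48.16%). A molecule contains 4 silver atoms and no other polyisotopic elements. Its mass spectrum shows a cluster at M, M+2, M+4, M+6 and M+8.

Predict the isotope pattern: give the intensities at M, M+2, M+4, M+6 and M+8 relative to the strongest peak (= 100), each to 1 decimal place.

The 4 Ag atoms are independent, so intensities follow the terms of (0.5184 + 0.4816)^4.
P(M) = 0.5184^4 = 0.072220
P(M+2) = 4 × 0.5184^3 × 0.4816^1 = 0.268375
P(M+4) = 6 × 0.5184^2 × 0.4816^2 = 0.373985
P(M+6) = 4 × 0.5184^1 × 0.4816^3 = 0.231624
P(M+8) = 0.4816^4 = 0.053795
The M+4 peak is largest (0.373985); scaling to 100 gives 19.3 : 71.8 : 100.0 : 61.9 : 14.4.

19.3 : 71.8 : 100.0 : 61.9 : 14.4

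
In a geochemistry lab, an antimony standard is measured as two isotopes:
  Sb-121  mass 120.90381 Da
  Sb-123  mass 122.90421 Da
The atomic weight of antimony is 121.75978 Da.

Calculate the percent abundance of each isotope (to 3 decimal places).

Let x be the fractional abundance of Sb-121; then Sb-123 has abundance 1 − x.
120.90381·x + 122.90421·(1 − x) = 121.75978
(120.90381 − 122.90421)·x = 121.75978 − 122.90421
x = -1.14443 / -2.00040 = 0.57210 → 57.210% Sb-121, 42.790% Sb-123.

Sb-121: 57.210%, Sb-123: 42.790%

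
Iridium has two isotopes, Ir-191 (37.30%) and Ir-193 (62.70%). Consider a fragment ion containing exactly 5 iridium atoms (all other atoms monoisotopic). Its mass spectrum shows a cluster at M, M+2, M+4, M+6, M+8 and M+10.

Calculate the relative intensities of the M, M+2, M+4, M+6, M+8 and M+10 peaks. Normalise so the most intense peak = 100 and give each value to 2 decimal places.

Each Ir atom is independently Ir-191 (p = 0.3730) or Ir-193 (q = 0.6270); the cluster is the binomial expansion (p + q)^5.
P(M) = 0.3730^5 = 0.007220
P(M+2) = 5 × 0.3730^4 × 0.6270^1 = 0.060684
P(M+4) = 10 × 0.3730^3 × 0.6270^2 = 0.204015
P(M+6) = 10 × 0.3730^2 × 0.6270^3 = 0.342942
P(M+8) = 5 × 0.3730^1 × 0.6270^4 = 0.288237
P(M+10) = 0.6270^5 = 0.096903
The M+6 peak is largest (0.342942); scaling to 100 gives 2.11 : 17.70 : 59.49 : 100.00 : 84.05 : 28.26.

2.11 : 17.70 : 59.49 : 100.00 : 84.05 : 28.26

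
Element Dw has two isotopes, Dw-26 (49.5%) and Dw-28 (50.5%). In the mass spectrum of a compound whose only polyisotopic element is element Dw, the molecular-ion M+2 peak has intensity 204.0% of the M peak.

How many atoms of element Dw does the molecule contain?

With n Dw atoms, P(M+2)/P(M) = C(n,1)·p^(n−1)q / p^n = n·q/p = n · 0.505/0.495.
n = 2.040 × 0.495/0.505 = 2.00 ≈ 2

2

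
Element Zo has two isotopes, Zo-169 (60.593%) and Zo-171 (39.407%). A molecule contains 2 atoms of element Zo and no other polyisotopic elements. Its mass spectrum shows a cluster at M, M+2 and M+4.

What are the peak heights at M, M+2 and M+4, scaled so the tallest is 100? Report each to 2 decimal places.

Expanding (0.60593 + 0.39407)^2:
P(M) = 0.60593^2 = 0.367151
P(M+2) = 2 × 0.60593^1 × 0.39407^1 = 0.477558
P(M+4) = 0.39407^2 = 0.155291
The M+2 peak is largest (0.477558); scaling to 100 gives 76.88 : 100.00 : 32.52.

76.88 : 100.00 : 32.52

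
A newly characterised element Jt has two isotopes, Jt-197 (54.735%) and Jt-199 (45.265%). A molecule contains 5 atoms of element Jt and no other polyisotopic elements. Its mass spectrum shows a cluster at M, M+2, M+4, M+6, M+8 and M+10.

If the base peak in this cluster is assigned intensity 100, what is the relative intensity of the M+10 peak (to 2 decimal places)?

5.66

(0.54735 + 0.45265)^5 gives M 0.0491, M+2 0.2031, M+4 0.3360, M+6 0.2779, M+8 0.1149, M+10 0.0190; the largest is M+4.
P(M+4) = C(5,2) × 0.54735^3 × 0.45265^2 = 10 × 0.16398169 × 0.20489202 = 0.335985 (base)
P(M+10) = C(5,5) × 0.54735^0 × 0.45265^5 = 1 × 1.0000 × 0.01900258 = 0.019003
Relative intensity = 0.019003 / 0.335985 × 100 = 5.66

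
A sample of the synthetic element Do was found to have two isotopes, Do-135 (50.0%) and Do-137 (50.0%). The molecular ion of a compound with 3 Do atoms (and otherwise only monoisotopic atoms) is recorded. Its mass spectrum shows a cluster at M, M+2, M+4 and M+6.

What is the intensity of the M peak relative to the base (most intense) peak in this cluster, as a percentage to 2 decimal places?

33.33%

Term probabilities: M 0.1250, M+2 0.3750, M+4 0.3750, M+6 0.1250. Base peak = M+2.
P(M+2) = C(3,1) × 0.500^2 × 0.500^1 = 3 × 0.2500 × 0.5000 = 0.375000 (base)
P(M) = C(3,0) × 0.500^3 × 0.500^0 = 1 × 0.1250 × 1.0000 = 0.125000
Relative intensity = 0.125000 / 0.375000 × 100 = 33.33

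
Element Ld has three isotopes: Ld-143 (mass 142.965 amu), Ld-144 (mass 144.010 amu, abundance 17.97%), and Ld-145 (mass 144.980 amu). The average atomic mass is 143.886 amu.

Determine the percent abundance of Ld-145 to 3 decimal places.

Let x and y be the fractions of Ld-143 and Ld-145. Then x + y = 1 − 0.1797 = 0.8203 and 142.965x + 144.980y = 143.886 − 0.1797×144.010 = 118.007403.
Substituting: 142.965x + 144.980(0.8203 − x) = 118.007403
(142.965 − 144.980)x = -0.919691  ⇒  x = 0.45642, y = 0.36388
Ld-143: 45.642%, Ld-145: 36.388%.

36.388%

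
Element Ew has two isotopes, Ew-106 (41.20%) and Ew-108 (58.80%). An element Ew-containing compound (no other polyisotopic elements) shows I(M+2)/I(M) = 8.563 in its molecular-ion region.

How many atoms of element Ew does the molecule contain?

The M+2/M ratio from n Ew atoms is n · q/p = n · 0.5880/0.4120.
n = 8.563 × 0.4120/0.5880 = 6.00 ≈ 6

6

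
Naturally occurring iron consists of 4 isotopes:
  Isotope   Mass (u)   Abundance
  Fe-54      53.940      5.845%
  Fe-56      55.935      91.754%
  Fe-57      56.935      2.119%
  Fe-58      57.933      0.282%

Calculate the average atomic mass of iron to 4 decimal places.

55.8452 u

The abundance-weighted mean is 0.05845 × 53.940 + 0.91754 × 55.935 + 0.02119 × 56.935 + 0.00282 × 57.933
= 3.15279 + 51.32260 + 1.20645 + 0.16337 = 55.84521 u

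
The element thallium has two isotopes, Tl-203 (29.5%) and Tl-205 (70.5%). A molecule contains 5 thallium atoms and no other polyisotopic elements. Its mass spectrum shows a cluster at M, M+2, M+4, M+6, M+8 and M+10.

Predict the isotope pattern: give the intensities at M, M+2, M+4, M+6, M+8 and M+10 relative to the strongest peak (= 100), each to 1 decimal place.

Each Tl atom is independently Tl-203 (p = 0.295) or Tl-205 (q = 0.705); the cluster is the binomial expansion (p + q)^5.
P(M) = 0.295^5 = 0.002234
P(M+2) = 5 × 0.295^4 × 0.705^1 = 0.026696
P(M+4) = 10 × 0.295^3 × 0.705^2 = 0.127598
P(M+6) = 10 × 0.295^2 × 0.705^3 = 0.304938
P(M+8) = 5 × 0.295^1 × 0.705^4 = 0.364375
P(M+10) = 0.705^5 = 0.174159
The M+8 peak is largest (0.364375); scaling to 100 gives 0.6 : 7.3 : 35.0 : 83.7 : 100.0 : 47.8.

0.6 : 7.3 : 35.0 : 83.7 : 100.0 : 47.8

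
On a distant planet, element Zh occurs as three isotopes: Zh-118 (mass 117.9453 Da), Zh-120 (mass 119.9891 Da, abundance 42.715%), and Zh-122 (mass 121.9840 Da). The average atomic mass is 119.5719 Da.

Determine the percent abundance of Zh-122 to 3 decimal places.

Let x and y be the fractions of Zh-118 and Zh-122. Then x + y = 1 − 0.42715 = 0.57285 and 117.9453x + 121.9840y = 119.5719 − 0.42715×119.9891 = 68.318555935.
Substituting: 117.9453x + 121.9840(0.57285 − x) = 68.318555935
(117.9453 − 121.9840)x = -1.559978465  ⇒  x = 0.38626, y = 0.18659
Zh-118: 38.626%, Zh-122: 18.659%.

18.659%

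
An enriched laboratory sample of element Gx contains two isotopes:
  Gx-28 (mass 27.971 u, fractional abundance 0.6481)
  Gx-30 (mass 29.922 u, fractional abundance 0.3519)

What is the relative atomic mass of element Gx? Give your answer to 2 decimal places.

Weight each isotope mass by its fractional abundance: 0.6481 × 27.971 + 0.3519 × 29.922
= 18.1280 + 10.5296 = 28.6576 u

28.66 u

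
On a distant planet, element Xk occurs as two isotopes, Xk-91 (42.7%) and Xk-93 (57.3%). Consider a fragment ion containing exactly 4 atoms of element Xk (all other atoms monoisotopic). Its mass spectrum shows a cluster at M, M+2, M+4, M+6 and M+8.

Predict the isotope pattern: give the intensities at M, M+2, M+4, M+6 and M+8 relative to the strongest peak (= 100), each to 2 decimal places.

9.26 : 49.68 : 100.00 : 89.46 : 30.01

Each Xk atom is independently Xk-91 (p = 0.427) or Xk-93 (q = 0.573); the cluster is the binomial expansion (p + q)^4.
P(M) = 0.427^4 = 0.033244
P(M+2) = 4 × 0.427^3 × 0.573^1 = 0.178442
P(M+4) = 6 × 0.427^2 × 0.573^2 = 0.359183
P(M+6) = 4 × 0.427^1 × 0.573^3 = 0.321330
P(M+8) = 0.573^4 = 0.107800
The M+4 peak is largest (0.359183); scaling to 100 gives 9.26 : 49.68 : 100.00 : 89.46 : 30.01.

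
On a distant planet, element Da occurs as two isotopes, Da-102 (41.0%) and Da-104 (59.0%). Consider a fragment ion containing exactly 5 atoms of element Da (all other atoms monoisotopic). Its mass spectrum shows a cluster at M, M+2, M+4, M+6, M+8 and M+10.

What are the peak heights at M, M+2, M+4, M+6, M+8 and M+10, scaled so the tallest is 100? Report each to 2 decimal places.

3.36 : 24.15 : 69.49 : 100.00 : 71.95 : 20.71

The 5 Da atoms are independent, so intensities follow the terms of (0.410 + 0.590)^5.
P(M) = 0.410^5 = 0.011586
P(M+2) = 5 × 0.410^4 × 0.590^1 = 0.083360
P(M+4) = 10 × 0.410^3 × 0.590^2 = 0.239914
P(M+6) = 10 × 0.410^2 × 0.590^3 = 0.345242
P(M+8) = 5 × 0.410^1 × 0.590^4 = 0.248406
P(M+10) = 0.590^5 = 0.071492
The M+6 peak is largest (0.345242); scaling to 100 gives 3.36 : 24.15 : 69.49 : 100.00 : 71.95 : 20.71.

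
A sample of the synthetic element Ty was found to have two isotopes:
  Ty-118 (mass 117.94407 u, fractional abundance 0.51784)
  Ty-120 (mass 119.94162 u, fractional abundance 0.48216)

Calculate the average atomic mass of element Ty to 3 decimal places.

Weight each isotope mass by its fractional abundance: 0.51784 × 117.94407 + 0.48216 × 119.94162
= 61.076157 + 57.831051 = 118.907208 u

118.907 u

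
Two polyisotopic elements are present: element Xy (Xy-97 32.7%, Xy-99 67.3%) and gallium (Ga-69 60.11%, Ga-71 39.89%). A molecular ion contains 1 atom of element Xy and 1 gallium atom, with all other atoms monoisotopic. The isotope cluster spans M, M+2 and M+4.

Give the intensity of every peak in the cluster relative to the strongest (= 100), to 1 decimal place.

Element Xy pattern (n=1): 0.3270 : 0.6730
Gallium pattern (n=1): 0.6011 : 0.3989
Convolve the two distributions (both contribute in 2-u steps):
  M: 0.3270×0.6011 = 0.196560
  M+2: 0.3270×0.3989 + 0.6730×0.6011 = 0.534981
  M+4: 0.6730×0.3989 = 0.268460
Scale to base peak (0.534981) = 100: 36.7 : 100.0 : 50.2

36.7 : 100.0 : 50.2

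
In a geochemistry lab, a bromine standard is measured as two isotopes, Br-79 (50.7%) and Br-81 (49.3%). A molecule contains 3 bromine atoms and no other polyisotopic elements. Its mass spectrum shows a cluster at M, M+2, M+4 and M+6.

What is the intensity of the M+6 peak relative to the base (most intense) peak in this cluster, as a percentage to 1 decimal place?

31.5%

(0.507 + 0.493)^3 gives M 0.1303, M+2 0.3802, M+4 0.3697, M+6 0.1198; the largest is M+2.
P(M+2) = C(3,1) × 0.507^2 × 0.493^1 = 3 × 0.257049 × 0.4930 = 0.380175 (base)
P(M+6) = C(3,3) × 0.507^0 × 0.493^3 = 1 × 1.0000 × 0.11982316 = 0.119823
Relative intensity = 0.119823 / 0.380175 × 100 = 31.5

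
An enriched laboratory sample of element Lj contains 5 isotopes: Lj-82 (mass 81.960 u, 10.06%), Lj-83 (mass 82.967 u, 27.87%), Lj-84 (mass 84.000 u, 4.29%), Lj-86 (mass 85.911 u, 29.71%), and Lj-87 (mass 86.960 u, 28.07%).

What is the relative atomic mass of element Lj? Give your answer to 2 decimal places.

84.91 u

Weight each isotope mass by its fractional abundance: 0.1006 × 81.960 + 0.2787 × 82.967 + 0.0429 × 84.000 + 0.2971 × 85.911 + 0.2807 × 86.960
= 8.2452 + 23.1229 + 3.6036 + 25.5242 + 24.4097 = 84.9056 u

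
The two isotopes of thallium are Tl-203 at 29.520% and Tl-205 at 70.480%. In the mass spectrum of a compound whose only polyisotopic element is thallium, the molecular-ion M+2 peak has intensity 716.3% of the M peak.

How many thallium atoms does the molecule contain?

The M+2/M ratio from n Tl atoms is n · q/p = n · 0.70480/0.29520.
n = 7.163 × 0.29520/0.70480 = 3.00 ≈ 3

3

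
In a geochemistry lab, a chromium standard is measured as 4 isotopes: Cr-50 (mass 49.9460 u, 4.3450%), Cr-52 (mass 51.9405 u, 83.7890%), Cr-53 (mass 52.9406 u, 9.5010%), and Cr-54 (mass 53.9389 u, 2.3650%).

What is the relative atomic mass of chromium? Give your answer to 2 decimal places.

Average mass = Σ (abundance × isotope mass) = 0.043450 × 49.9460 + 0.837890 × 51.9405 + 0.095010 × 52.9406 + 0.023650 × 53.9389
= 2.17015 + 43.52043 + 5.02989 + 1.27565 = 51.99612 u

52.00 u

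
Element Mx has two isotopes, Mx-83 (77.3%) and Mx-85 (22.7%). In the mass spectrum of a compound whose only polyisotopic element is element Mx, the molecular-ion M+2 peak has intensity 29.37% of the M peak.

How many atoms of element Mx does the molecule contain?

For n independent Mx atoms, I(M+2)/I(M) = n · (abundance Mx-85) / (abundance Mx-83) = n · 0.227/0.773.
n = 0.2937 × 0.773/0.227 = 1.00 ≈ 1

1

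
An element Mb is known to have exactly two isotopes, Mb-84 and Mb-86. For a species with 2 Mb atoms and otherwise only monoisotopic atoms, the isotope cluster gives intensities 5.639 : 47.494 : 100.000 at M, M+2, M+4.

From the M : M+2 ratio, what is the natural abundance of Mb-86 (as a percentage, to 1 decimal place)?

80.8%

Write p for the Mb-84 fraction. I(M+2)/I(M) = [C(2,1)·p^1·(1−p)] / p^2 = 2·(1−p)/p = 47.494/5.639 = 8.4224
(1−p)/p = 8.4224/2 = 4.2112  ⇒  p = 1/(1 + 4.2112) = 0.1919
Mb-84: 19.2%, Mb-86: 80.8%.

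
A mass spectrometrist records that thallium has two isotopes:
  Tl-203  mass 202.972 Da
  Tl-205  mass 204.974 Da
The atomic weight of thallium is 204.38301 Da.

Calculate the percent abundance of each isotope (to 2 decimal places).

Let x be the fractional abundance of Tl-203; then Tl-205 has abundance 1 − x.
202.972·x + 204.974·(1 − x) = 204.38301
(202.972 − 204.974)·x = 204.38301 − 204.974
x = -0.59099 / -2.002 = 0.29520 → 29.52% Tl-203, 70.48% Tl-205.

Tl-203: 29.52%, Tl-205: 70.48%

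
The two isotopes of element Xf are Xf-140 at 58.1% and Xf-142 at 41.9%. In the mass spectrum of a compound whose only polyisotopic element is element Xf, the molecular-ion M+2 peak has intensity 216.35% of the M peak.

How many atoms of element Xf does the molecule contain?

For n independent Xf atoms, I(M+2)/I(M) = n · (abundance Xf-142) / (abundance Xf-140) = n · 0.419/0.581.
n = 2.1635 × 0.581/0.419 = 3.00 ≈ 3

3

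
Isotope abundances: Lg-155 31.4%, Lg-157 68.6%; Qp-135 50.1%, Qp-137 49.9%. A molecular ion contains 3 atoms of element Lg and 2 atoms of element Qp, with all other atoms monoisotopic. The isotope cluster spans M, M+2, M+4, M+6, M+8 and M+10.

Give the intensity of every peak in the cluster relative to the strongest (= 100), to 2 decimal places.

Element Lg pattern (n=3): 0.03095914 : 0.20291057 : 0.44330143 : 0.32282886
Element Qp pattern (n=2): 0.251001 : 0.499998 : 0.249001
Convolve the two distributions (both contribute in 2-u steps):
  M: 0.03095914×0.251001 = 0.007771
  M+2: 0.03095914×0.499998 + 0.20291057×0.251001 = 0.066410
  M+4: 0.03095914×0.249001 + 0.20291057×0.499998 + 0.44330143×0.251001 = 0.220433
  M+6: 0.20291057×0.249001 + 0.44330143×0.499998 + 0.32282886×0.251001 = 0.353205
  M+8: 0.44330143×0.249001 + 0.32282886×0.499998 = 0.271796
  M+10: 0.32282886×0.249001 = 0.080385
Scale to base peak (0.353205) = 100: 2.20 : 18.80 : 62.41 : 100.00 : 76.95 : 22.76

2.20 : 18.80 : 62.41 : 100.00 : 76.95 : 22.76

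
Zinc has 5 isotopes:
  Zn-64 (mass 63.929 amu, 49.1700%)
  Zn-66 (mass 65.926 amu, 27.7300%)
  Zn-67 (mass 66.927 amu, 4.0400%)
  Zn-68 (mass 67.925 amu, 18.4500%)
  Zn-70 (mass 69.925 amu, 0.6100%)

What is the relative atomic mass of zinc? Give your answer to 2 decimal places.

Weight each isotope mass by its fractional abundance: 0.491700 × 63.929 + 0.277300 × 65.926 + 0.040400 × 66.927 + 0.184500 × 67.925 + 0.006100 × 69.925
= 31.4339 + 18.2813 + 2.7039 + 12.5322 + 0.4265 = 65.3778 amu

65.38 amu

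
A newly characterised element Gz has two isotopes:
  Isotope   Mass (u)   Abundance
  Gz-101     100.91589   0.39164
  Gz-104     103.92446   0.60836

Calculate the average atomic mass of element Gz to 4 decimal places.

Weight each isotope mass by its fractional abundance: 0.39164 × 100.91589 + 0.60836 × 103.92446
= 39.522699 + 63.223484 = 102.746183 u

102.7462 u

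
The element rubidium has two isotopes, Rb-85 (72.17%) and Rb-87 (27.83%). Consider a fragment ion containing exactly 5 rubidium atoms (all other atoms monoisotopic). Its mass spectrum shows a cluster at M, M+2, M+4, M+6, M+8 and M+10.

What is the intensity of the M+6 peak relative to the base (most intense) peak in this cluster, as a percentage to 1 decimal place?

29.7%

Binomial terms of (0.7217 + 0.2783)^5: M 0.1958, M+2 0.3775, M+4 0.2911, M+6 0.1123, M+8 0.0216, M+10 0.0017 → M+2 is the base peak.
P(M+2) = C(5,1) × 0.7217^4 × 0.2783^1 = 5 × 0.27128565 × 0.2783 = 0.377494 (base)
P(M+6) = C(5,3) × 0.7217^2 × 0.2783^3 = 10 × 0.52085089 × 0.02155458 = 0.112267
Relative intensity = 0.112267 / 0.377494 × 100 = 29.7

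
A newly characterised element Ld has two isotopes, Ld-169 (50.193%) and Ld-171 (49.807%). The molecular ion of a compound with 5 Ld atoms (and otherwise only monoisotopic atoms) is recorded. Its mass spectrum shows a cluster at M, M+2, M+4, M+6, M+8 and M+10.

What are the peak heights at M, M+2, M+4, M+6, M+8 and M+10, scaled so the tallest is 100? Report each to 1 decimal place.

Each Ld atom is independently Ld-169 (p = 0.50193) or Ld-171 (q = 0.49807); the cluster is the binomial expansion (p + q)^5.
P(M) = 0.50193^5 = 0.031858
P(M+2) = 5 × 0.50193^4 × 0.49807^1 = 0.158064
P(M+4) = 10 × 0.50193^3 × 0.49807^2 = 0.313697
P(M+6) = 10 × 0.50193^2 × 0.49807^3 = 0.311284
P(M+8) = 5 × 0.50193^1 × 0.49807^4 = 0.154445
P(M+10) = 0.49807^5 = 0.030652
The M+4 peak is largest (0.313697); scaling to 100 gives 10.2 : 50.4 : 100.0 : 99.2 : 49.2 : 9.8.

10.2 : 50.4 : 100.0 : 99.2 : 49.2 : 9.8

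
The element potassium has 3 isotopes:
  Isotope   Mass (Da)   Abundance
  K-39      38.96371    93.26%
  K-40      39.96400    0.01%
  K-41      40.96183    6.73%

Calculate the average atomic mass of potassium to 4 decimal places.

Average mass = Σ (abundance × isotope mass) = 0.9326 × 38.96371 + 0.0001 × 39.96400 + 0.0673 × 40.96183
= 36.337556 + 0.003996 + 2.756731 = 39.098283 Da

39.0983 Da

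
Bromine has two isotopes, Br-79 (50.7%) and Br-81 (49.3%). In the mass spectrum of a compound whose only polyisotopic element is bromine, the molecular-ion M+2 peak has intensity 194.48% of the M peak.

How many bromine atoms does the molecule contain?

The M+2/M ratio from n Br atoms is n · q/p = n · 0.493/0.507.
n = 1.9448 × 0.507/0.493 = 2.00 ≈ 2

2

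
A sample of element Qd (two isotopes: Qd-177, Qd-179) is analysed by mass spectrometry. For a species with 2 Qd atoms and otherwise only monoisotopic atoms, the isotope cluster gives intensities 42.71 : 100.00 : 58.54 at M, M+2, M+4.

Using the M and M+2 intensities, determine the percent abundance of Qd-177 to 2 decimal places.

46.07%

If p is the fraction of Qd that is Qd-177, then I(M+2)/I(M) = [C(2,1)·p^1·(1−p)] / p^2 = 2·(1−p)/p = 100.00/42.71 = 2.3414
(1−p)/p = 2.3414/2 = 1.1707  ⇒  p = 1/(1 + 1.1707) = 0.4607
Qd-177: 46.07%, Qd-179: 53.93%.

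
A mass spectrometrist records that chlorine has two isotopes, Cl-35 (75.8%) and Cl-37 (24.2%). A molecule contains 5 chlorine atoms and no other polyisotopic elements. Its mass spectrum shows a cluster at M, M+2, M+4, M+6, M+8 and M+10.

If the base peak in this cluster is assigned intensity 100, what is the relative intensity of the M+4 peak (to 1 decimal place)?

63.9

Term probabilities: M 0.2502, M+2 0.3994, M+4 0.2551, M+6 0.0814, M+8 0.0130, M+10 0.0008. Base peak = M+2.
P(M+2) = C(5,1) × 0.758^4 × 0.242^1 = 5 × 0.33012379 × 0.2420 = 0.399450 (base)
P(M+4) = C(5,2) × 0.758^3 × 0.242^2 = 10 × 0.43551951 × 0.058564 = 0.255058
Relative intensity = 0.255058 / 0.399450 × 100 = 63.9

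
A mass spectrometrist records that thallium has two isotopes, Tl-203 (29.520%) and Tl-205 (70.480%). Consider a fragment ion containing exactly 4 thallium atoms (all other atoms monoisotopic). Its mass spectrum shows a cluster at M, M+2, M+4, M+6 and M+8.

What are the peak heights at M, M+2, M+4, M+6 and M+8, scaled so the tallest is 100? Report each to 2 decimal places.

Expanding (0.29520 + 0.70480)^4:
P(M) = 0.29520^4 = 0.007594
P(M+2) = 4 × 0.29520^3 × 0.70480^1 = 0.072523
P(M+4) = 6 × 0.29520^2 × 0.70480^2 = 0.259726
P(M+6) = 4 × 0.29520^1 × 0.70480^3 = 0.413403
P(M+8) = 0.70480^4 = 0.246754
The M+6 peak is largest (0.413403); scaling to 100 gives 1.84 : 17.54 : 62.83 : 100.00 : 59.69.

1.84 : 17.54 : 62.83 : 100.00 : 59.69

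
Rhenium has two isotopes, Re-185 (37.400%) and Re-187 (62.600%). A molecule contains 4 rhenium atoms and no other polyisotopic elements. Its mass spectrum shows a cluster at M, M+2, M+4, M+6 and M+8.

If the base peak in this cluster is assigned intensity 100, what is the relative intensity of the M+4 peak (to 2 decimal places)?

Binomial terms of (0.37400 + 0.62600)^4: M 0.0196, M+2 0.1310, M+4 0.3289, M+6 0.3670, M+8 0.1536 → M+6 is the base peak.
P(M+6) = C(4,3) × 0.37400^1 × 0.62600^3 = 4 × 0.3740 × 0.24531438 = 0.366990 (base)
P(M+4) = C(4,2) × 0.37400^2 × 0.62600^2 = 6 × 0.139876 × 0.391876 = 0.328884
Relative intensity = 0.328884 / 0.366990 × 100 = 89.62

89.62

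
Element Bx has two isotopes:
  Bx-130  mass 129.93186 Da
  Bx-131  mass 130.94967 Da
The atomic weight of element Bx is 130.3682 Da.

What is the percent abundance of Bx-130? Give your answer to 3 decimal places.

With x = fraction of Bx-130 (so Bx-131 is 1 − x):
129.93186·x + 130.94967·(1 − x) = 130.3682
(129.93186 − 130.94967)·x = 130.3682 − 130.94967
x = -0.58147 / -1.01781 = 0.57130 → 57.130% Bx-130, 42.870% Bx-131.

57.130%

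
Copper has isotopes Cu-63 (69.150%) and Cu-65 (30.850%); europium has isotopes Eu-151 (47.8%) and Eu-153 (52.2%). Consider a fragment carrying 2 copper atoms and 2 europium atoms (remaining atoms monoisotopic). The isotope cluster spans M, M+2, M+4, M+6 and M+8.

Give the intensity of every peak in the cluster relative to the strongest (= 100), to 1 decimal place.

29.9 : 92.1 : 100.0 : 44.9 : 7.1

Copper pattern (n=2): 0.47817225 : 0.4266555 : 0.09517225
Europium pattern (n=2): 0.228484 : 0.499032 : 0.272484
Convolve the two distributions (both contribute in 2-u steps):
  M: 0.47817225×0.228484 = 0.109255
  M+2: 0.47817225×0.499032 + 0.4266555×0.228484 = 0.336107
  M+4: 0.47817225×0.272484 + 0.4266555×0.499032 + 0.09517225×0.228484 = 0.364954
  M+6: 0.4266555×0.272484 + 0.09517225×0.499032 = 0.163751
  M+8: 0.09517225×0.272484 = 0.025933
Scale to base peak (0.364954) = 100: 29.9 : 92.1 : 100.0 : 44.9 : 7.1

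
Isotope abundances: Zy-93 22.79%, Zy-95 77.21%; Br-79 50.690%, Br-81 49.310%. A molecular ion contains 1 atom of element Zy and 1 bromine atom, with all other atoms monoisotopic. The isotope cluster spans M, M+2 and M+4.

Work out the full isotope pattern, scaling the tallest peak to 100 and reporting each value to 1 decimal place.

Element Zy pattern (n=1): 0.2279 : 0.7721
Bromine pattern (n=1): 0.5069 : 0.4931
Convolve the two distributions (both contribute in 2-u steps):
  M: 0.2279×0.5069 = 0.115523
  M+2: 0.2279×0.4931 + 0.7721×0.5069 = 0.503755
  M+4: 0.7721×0.4931 = 0.380723
Scale to base peak (0.503755) = 100: 22.9 : 100.0 : 75.6

22.9 : 100.0 : 75.6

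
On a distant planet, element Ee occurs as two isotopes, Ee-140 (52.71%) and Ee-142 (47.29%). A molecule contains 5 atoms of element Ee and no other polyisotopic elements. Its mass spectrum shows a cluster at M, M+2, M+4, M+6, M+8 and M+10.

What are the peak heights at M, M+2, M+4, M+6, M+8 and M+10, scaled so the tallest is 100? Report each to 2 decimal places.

Each Ee atom is independently Ee-140 (p = 0.5271) or Ee-142 (q = 0.4729); the cluster is the binomial expansion (p + q)^5.
P(M) = 0.5271^5 = 0.040688
P(M+2) = 5 × 0.5271^4 × 0.4729^1 = 0.182520
P(M+4) = 10 × 0.5271^3 × 0.4729^2 = 0.327505
P(M+6) = 10 × 0.5271^2 × 0.4729^3 = 0.293829
P(M+8) = 5 × 0.5271^1 × 0.4729^4 = 0.131808
P(M+10) = 0.4729^5 = 0.023651
The M+4 peak is largest (0.327505); scaling to 100 gives 12.42 : 55.73 : 100.00 : 89.72 : 40.25 : 7.22.

12.42 : 55.73 : 100.00 : 89.72 : 40.25 : 7.22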